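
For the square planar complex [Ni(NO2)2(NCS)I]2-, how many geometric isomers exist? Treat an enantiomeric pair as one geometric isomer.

2

A square has two trans pairs of vertices; adjacent vertices are cis.
Systematic placement gives 2 geometric isomers: NO2 cis; NO2 trans.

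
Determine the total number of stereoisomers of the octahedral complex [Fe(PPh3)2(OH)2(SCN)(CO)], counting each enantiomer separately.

In an octahedral complex each vertex has one trans partner and four cis neighbours.
There are 6 geometric isomers: PPh3 cis, OH cis (3 arrangements, 2 chiral); PPh3 trans, OH cis; PPh3 cis, OH trans; PPh3 trans, OH trans.
Of these, 2 lack any improper symmetry element and so occur as enantiomeric pairs, giving 6 + 2 = 8 stereoisomers in total.

8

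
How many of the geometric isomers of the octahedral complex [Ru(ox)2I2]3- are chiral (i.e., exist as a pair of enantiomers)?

1

The six octahedral sites form three mutually perpendicular trans pairs.
Each ox is bidentate and must span two cis positions.
Systematic placement gives 2 geometric isomers: I trans; I cis (chiral).
One of these lacks any improper symmetry element and so occurs as an enantiomeric pair, giving 2 + 1 = 3 stereoisomers in total.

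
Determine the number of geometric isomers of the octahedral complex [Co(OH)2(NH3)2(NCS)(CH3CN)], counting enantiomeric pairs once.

6

An octahedron has six vertices in three trans pairs; every non-trans pair is cis.
There are 6 geometric isomers: OH trans, NH3 trans; OH cis, NH3 cis (3 arrangements, 2 chiral); OH trans, NH3 cis; OH cis, NH3 trans.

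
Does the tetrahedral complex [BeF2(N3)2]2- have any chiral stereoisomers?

no

All four vertices of a tetrahedron are equivalent and mutually adjacent, so cis/trans isomerism cannot arise.
Only one geometric arrangement is possible.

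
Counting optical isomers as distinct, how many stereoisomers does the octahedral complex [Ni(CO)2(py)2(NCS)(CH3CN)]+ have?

The six octahedral sites form three mutually perpendicular trans pairs.
The distinct arrangements are (6 in all): CO cis, py trans; CO cis, py cis (3 arrangements, 2 chiral); CO trans, py trans; CO trans, py cis.
Of these, 2 lack any improper symmetry element and so occur as enantiomeric pairs, giving 6 + 2 = 8 stereoisomers in total.

8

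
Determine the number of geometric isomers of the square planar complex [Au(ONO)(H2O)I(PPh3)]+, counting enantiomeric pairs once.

3

In a square planar complex each vertex has one trans partner and two cis neighbours.
Working through the distinct placements yields 3 geometric isomers: (H2O/ONO trans, I/PPh3 trans); (H2O/PPh3 trans, I/ONO trans); (H2O/I trans, ONO/PPh3 trans).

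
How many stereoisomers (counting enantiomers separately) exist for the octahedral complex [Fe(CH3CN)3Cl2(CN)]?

The six octahedral sites form three mutually perpendicular trans pairs.
The distinct arrangements are (3 in all): CH3CN mer, Cl trans; CH3CN mer, Cl cis; CH3CN fac, Cl cis.
Each arrangement has an internal mirror plane or centre of symmetry, so none is chiral.

3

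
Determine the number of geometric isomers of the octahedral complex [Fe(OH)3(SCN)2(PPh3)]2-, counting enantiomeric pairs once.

The six octahedral sites form three mutually perpendicular trans pairs.
Working through the distinct placements yields 3 geometric isomers: OH mer, SCN trans; OH mer, SCN cis; OH fac, SCN cis.

3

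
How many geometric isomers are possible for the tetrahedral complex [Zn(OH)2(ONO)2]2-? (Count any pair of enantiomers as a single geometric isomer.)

All four vertices of a tetrahedron are equivalent and mutually adjacent, so cis/trans isomerism cannot arise.
Only one geometric arrangement is possible.

1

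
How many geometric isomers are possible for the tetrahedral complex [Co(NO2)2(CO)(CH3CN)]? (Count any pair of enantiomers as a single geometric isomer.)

All four vertices of a tetrahedron are equivalent and mutually adjacent, so cis/trans isomerism cannot arise.
Only one geometric arrangement is possible.

1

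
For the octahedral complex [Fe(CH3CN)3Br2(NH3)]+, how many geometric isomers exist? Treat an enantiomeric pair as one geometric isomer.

3

An octahedron has six vertices in three trans pairs; every non-trans pair is cis.
Working through the distinct placements yields 3 geometric isomers: CH3CN mer, Br trans; CH3CN fac, Br cis; CH3CN mer, Br cis.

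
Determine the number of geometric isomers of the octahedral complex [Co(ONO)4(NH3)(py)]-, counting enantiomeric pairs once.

2

In an octahedral complex each vertex has one trans partner and four cis neighbours.
The distinct arrangements are (2 in all): NH3 and py mutually cis; NH3 and py mutually trans.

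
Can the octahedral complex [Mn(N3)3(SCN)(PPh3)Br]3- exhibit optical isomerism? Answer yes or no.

yes

In an octahedral complex each vertex has one trans partner and four cis neighbours.
There are 4 geometric isomers: N3 mer (3 arrangements); N3 fac (chiral).
One of these lacks any improper symmetry element and so occurs as an enantiomeric pair, giving 4 + 1 = 5 stereoisomers in total.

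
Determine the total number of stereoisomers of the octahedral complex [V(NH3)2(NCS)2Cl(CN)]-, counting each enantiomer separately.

The six octahedral sites form three mutually perpendicular trans pairs.
The distinct arrangements are (6 in all): NH3 trans, NCS trans; NH3 cis, NCS cis (3 arrangements, 2 chiral); NH3 trans, NCS cis; NH3 cis, NCS trans.
Of these, 2 lack any improper symmetry element and so occur as enantiomeric pairs, giving 6 + 2 = 8 stereoisomers in total.

8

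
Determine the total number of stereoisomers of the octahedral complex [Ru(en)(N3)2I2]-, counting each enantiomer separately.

In an octahedral complex each vertex has one trans partner and four cis neighbours.
Each en is bidentate and must span two cis positions.
There are 3 geometric isomers: N3 cis, I trans; N3 cis, I cis (chiral); N3 trans, I cis.
One of these lacks any improper symmetry element and so occurs as an enantiomeric pair, giving 3 + 1 = 4 stereoisomers in total.

4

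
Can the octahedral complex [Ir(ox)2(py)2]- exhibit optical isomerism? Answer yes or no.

Each ox is bidentate and must span two cis positions.
The distinct arrangements are (2 in all): py trans; py cis (chiral).
One of these lacks any improper symmetry element and so occurs as an enantiomeric pair, giving 2 + 1 = 3 stereoisomers in total.

yes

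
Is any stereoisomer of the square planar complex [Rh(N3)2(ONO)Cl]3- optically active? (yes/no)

In a square planar complex each vertex has one trans partner and two cis neighbours.
Systematic placement gives 2 geometric isomers: N3 cis; N3 trans.
Each arrangement has an internal mirror plane or centre of symmetry, so none is chiral.

no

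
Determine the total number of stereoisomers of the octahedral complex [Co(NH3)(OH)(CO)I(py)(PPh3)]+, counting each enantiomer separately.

Exhaustive case analysis gives 15 geometric isomers.
Of these, 15 lack any improper symmetry element and so occur as enantiomeric pairs, giving 15 + 15 = 30 stereoisomers in total.

30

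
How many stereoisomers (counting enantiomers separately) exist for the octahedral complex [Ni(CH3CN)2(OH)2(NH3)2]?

6

In an octahedral complex each vertex has one trans partner and four cis neighbours.
Working through the distinct placements yields 5 geometric isomers: CH3CN trans, OH trans, NH3 trans; CH3CN trans, OH cis, NH3 cis; CH3CN cis, OH trans, NH3 cis; CH3CN cis, OH cis, NH3 cis (chiral); CH3CN cis, OH cis, NH3 trans.
One of these lacks any improper symmetry element and so occurs as an enantiomeric pair, giving 5 + 1 = 6 stereoisomers in total.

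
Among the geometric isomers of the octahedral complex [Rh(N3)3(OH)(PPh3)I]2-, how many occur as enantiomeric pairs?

An octahedron has six vertices in three trans pairs; every non-trans pair is cis.
Systematic placement gives 4 geometric isomers: N3 mer (3 arrangements); N3 fac (chiral).
One of these lacks any improper symmetry element and so occurs as an enantiomeric pair, giving 4 + 1 = 5 stereoisomers in total.

1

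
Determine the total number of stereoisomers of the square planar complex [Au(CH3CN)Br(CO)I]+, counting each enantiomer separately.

3

In a square planar complex each vertex has one trans partner and two cis neighbours.
Systematic placement gives 3 geometric isomers: (Br/CO trans, CH3CN/I trans); (Br/I trans, CH3CN/CO trans); (Br/CH3CN trans, CO/I trans).
Each arrangement has an internal mirror plane or centre of symmetry, so none is chiral.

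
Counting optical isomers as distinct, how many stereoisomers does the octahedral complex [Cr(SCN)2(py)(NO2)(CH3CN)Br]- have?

15

In an octahedral complex each vertex has one trans partner and four cis neighbours.
Exhaustive case analysis gives 9 geometric isomers.
Of these, 6 lack any improper symmetry element and so occur as enantiomeric pairs, giving 9 + 6 = 15 stereoisomers in total.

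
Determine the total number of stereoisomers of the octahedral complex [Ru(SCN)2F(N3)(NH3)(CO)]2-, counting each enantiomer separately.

Exhaustive case analysis gives 9 geometric isomers.
Of these, 6 lack any improper symmetry element and so occur as enantiomeric pairs, giving 9 + 6 = 15 stereoisomers in total.

15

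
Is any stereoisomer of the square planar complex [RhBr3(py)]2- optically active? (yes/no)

In a square planar complex each vertex has one trans partner and two cis neighbours.
Only one geometric arrangement is possible.

no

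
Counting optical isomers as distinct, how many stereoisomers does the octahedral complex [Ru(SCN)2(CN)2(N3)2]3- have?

6

Working through the distinct placements yields 5 geometric isomers: SCN trans, CN trans, N3 trans; SCN cis, CN trans, N3 cis; SCN trans, CN cis, N3 cis; SCN cis, CN cis, N3 cis (chiral); SCN cis, CN cis, N3 trans.
One of these lacks any improper symmetry element and so occurs as an enantiomeric pair, giving 5 + 1 = 6 stereoisomers in total.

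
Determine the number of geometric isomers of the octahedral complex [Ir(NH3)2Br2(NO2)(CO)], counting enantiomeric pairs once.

6

In an octahedral complex each vertex has one trans partner and four cis neighbours.
The distinct arrangements are (6 in all): NH3 cis, Br trans; NH3 trans, Br trans; NH3 cis, Br cis (3 arrangements, 2 chiral); NH3 trans, Br cis.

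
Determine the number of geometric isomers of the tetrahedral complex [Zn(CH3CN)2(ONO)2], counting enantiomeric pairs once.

Only one geometric arrangement is possible.

1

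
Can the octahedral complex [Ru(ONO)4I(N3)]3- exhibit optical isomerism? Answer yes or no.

Working through the distinct placements yields 2 geometric isomers: I and N3 mutually trans; I and N3 mutually cis.
Each arrangement has an internal mirror plane or centre of symmetry, so none is chiral.

no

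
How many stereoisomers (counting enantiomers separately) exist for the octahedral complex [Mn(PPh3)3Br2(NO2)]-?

3

In an octahedral complex each vertex has one trans partner and four cis neighbours.
Systematic placement gives 3 geometric isomers: PPh3 mer, Br trans; PPh3 mer, Br cis; PPh3 fac, Br cis.
Each arrangement has an internal mirror plane or centre of symmetry, so none is chiral.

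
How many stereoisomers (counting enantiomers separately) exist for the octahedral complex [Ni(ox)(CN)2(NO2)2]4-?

In an octahedral complex each vertex has one trans partner and four cis neighbours.
Each ox is bidentate and must span two cis positions.
There are 3 geometric isomers: CN trans, NO2 cis; CN cis, NO2 cis (chiral); CN cis, NO2 trans.
One of these lacks any improper symmetry element and so occurs as an enantiomeric pair, giving 3 + 1 = 4 stereoisomers in total.

4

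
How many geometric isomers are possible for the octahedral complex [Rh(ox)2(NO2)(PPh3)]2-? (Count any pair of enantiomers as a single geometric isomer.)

2

Each ox is bidentate and must span two cis positions.
Systematic placement gives 2 geometric isomers: NO2 and PPh3 mutually trans; NO2 and PPh3 mutually cis (chiral).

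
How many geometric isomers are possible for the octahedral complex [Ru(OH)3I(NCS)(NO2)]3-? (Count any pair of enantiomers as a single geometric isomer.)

4

An octahedron has six vertices in three trans pairs; every non-trans pair is cis.
Systematic placement gives 4 geometric isomers: OH mer (3 arrangements); OH fac (chiral).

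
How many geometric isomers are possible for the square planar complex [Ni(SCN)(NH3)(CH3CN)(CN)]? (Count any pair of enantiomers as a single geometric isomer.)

3

In a square planar complex each vertex has one trans partner and two cis neighbours.
Systematic placement gives 3 geometric isomers: (CH3CN/NH3 trans, CN/SCN trans); (CH3CN/SCN trans, CN/NH3 trans); (CH3CN/CN trans, NH3/SCN trans).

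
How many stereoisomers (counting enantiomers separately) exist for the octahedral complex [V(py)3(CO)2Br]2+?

The six octahedral sites form three mutually perpendicular trans pairs.
There are 3 geometric isomers: py mer, CO cis; py mer, CO trans; py fac, CO cis.
Each arrangement has an internal mirror plane or centre of symmetry, so none is chiral.

3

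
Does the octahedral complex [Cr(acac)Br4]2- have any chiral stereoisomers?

no

Each acac is bidentate and must span two cis positions.
Only one geometric arrangement is possible.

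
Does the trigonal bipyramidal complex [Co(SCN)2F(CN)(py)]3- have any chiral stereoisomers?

yes

A trigonal bipyramid has two axial and three equatorial sites, which are chemically inequivalent.
Systematic enumeration (placing each ligand type in turn and discarding arrangements equivalent by rotation or reflection) gives 7 geometric isomers.
Of these, 3 lack any improper symmetry element and so occur as enantiomeric pairs, giving 7 + 3 = 10 stereoisomers in total.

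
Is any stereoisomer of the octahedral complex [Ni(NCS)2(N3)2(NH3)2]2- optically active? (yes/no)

There are 5 geometric isomers: NCS trans, N3 trans, NH3 trans; NCS cis, N3 trans, NH3 cis; NCS cis, N3 cis, NH3 trans; NCS cis, N3 cis, NH3 cis (chiral); NCS trans, N3 cis, NH3 cis.
One of these lacks any improper symmetry element and so occurs as an enantiomeric pair, giving 5 + 1 = 6 stereoisomers in total.

yes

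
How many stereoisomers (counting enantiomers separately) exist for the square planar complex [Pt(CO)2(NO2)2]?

2

A square has two trans pairs of vertices; adjacent vertices are cis.
There are 2 geometric isomers: CO cis; CO trans.
Each arrangement has an internal mirror plane or centre of symmetry, so none is chiral.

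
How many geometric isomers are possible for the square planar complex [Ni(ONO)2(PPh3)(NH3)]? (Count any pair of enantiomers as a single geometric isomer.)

2

In a square planar complex each vertex has one trans partner and two cis neighbours.
Systematic placement gives 2 geometric isomers: ONO cis; ONO trans.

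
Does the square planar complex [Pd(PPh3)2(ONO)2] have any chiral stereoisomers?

In a square planar complex each vertex has one trans partner and two cis neighbours.
Working through the distinct placements yields 2 geometric isomers: PPh3 cis; PPh3 trans.
Each arrangement has an internal mirror plane or centre of symmetry, so none is chiral.

no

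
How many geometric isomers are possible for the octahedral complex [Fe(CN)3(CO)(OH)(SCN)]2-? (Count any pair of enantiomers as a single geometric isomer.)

There are 4 geometric isomers: CN mer (3 arrangements); CN fac (chiral).

4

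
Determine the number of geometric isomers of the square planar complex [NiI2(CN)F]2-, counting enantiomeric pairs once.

A square has two trans pairs of vertices; adjacent vertices are cis.
Systematic placement gives 2 geometric isomers: I cis; I trans.

2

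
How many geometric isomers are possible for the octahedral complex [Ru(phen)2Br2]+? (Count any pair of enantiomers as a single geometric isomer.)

The six octahedral sites form three mutually perpendicular trans pairs.
Each phen is bidentate and must span two cis positions.
Systematic placement gives 2 geometric isomers: Br trans; Br cis (chiral).

2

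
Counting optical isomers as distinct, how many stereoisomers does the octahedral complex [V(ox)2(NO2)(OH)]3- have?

Each ox is bidentate and must span two cis positions.
Systematic placement gives 2 geometric isomers: NO2 and OH mutually trans; NO2 and OH mutually cis (chiral).
One of these lacks any improper symmetry element and so occurs as an enantiomeric pair, giving 2 + 1 = 3 stereoisomers in total.

3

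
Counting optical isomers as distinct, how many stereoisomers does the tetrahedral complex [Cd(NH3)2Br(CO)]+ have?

In a tetrahedral complex all four positions are equivalent and every pair of ligands is adjacent — there is no cis/trans distinction.
Only one geometric arrangement is possible.

1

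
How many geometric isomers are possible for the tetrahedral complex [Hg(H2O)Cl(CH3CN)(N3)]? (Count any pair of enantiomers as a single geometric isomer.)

Only one geometric arrangement is possible; it has no improper symmetry element, so it exists as a pair of enantiomers (2 stereoisomers).

1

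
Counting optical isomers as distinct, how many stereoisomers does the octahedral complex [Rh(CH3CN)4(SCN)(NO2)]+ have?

2

An octahedron has six vertices in three trans pairs; every non-trans pair is cis.
Systematic placement gives 2 geometric isomers: SCN and NO2 mutually trans; SCN and NO2 mutually cis.
Each arrangement has an internal mirror plane or centre of symmetry, so none is chiral.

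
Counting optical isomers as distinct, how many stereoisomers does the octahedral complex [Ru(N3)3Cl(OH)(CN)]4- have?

An octahedron has six vertices in three trans pairs; every non-trans pair is cis.
Working through the distinct placements yields 4 geometric isomers: N3 mer (3 arrangements); N3 fac (chiral).
One of these lacks any improper symmetry element and so occurs as an enantiomeric pair, giving 4 + 1 = 5 stereoisomers in total.

5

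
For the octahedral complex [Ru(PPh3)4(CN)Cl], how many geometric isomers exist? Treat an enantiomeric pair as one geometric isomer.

2

The distinct arrangements are (2 in all): CN and Cl mutually trans; CN and Cl mutually cis.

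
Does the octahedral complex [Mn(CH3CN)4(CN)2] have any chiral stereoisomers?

no

Working through the distinct placements yields 2 geometric isomers: CN trans; CN cis.
Each arrangement has an internal mirror plane or centre of symmetry, so none is chiral.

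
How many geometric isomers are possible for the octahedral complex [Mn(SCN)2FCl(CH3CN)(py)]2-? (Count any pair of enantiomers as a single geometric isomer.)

Systematic enumeration (placing each ligand type in turn and discarding arrangements equivalent by rotation or reflection) gives 9 geometric isomers.

9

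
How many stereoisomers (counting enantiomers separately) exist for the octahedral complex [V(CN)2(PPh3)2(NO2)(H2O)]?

The six octahedral sites form three mutually perpendicular trans pairs.
There are 6 geometric isomers: CN trans, PPh3 trans; CN trans, PPh3 cis; CN cis, PPh3 trans; CN cis, PPh3 cis (3 arrangements, 2 chiral).
Of these, 2 lack any improper symmetry element and so occur as enantiomeric pairs, giving 6 + 2 = 8 stereoisomers in total.

8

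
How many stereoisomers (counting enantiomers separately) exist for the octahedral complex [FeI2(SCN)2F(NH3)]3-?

An octahedron has six vertices in three trans pairs; every non-trans pair is cis.
There are 6 geometric isomers: I cis, SCN trans; I cis, SCN cis (3 arrangements, 2 chiral); I trans, SCN trans; I trans, SCN cis.
Of these, 2 lack any improper symmetry element and so occur as enantiomeric pairs, giving 6 + 2 = 8 stereoisomers in total.

8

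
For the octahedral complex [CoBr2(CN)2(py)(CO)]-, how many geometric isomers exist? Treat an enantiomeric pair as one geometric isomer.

6

In an octahedral complex each vertex has one trans partner and four cis neighbours.
There are 6 geometric isomers: Br trans, CN trans; Br trans, CN cis; Br cis, CN cis (3 arrangements, 2 chiral); Br cis, CN trans.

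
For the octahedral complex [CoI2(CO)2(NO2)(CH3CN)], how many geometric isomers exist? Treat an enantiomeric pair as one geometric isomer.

6

An octahedron has six vertices in three trans pairs; every non-trans pair is cis.
The distinct arrangements are (6 in all): I cis, CO cis (3 arrangements, 2 chiral); I trans, CO cis; I cis, CO trans; I trans, CO trans.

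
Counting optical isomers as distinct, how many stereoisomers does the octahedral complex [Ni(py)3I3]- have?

2

Working through the distinct placements yields 2 geometric isomers: py mer; py fac.
Each arrangement has an internal mirror plane or centre of symmetry, so none is chiral.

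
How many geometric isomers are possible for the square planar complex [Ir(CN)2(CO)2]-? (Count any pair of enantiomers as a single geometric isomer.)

2

In a square planar complex each vertex has one trans partner and two cis neighbours.
Systematic placement gives 2 geometric isomers: CN cis; CN trans.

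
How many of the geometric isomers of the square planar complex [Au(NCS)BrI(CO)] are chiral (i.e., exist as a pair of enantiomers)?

0

Working through the distinct placements yields 3 geometric isomers: (Br/I trans, CO/NCS trans); (Br/NCS trans, CO/I trans); (Br/CO trans, I/NCS trans).
Each arrangement has an internal mirror plane or centre of symmetry, so none is chiral.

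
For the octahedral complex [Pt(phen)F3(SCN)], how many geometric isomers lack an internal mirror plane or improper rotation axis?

The six octahedral sites form three mutually perpendicular trans pairs.
Each phen is bidentate and must span two cis positions.
Working through the distinct placements yields 2 geometric isomers: F mer; F fac.
Each arrangement has an internal mirror plane or centre of symmetry, so none is chiral.

0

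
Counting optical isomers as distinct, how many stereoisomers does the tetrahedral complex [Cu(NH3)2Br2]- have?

In a tetrahedral complex all four positions are equivalent and every pair of ligands is adjacent — there is no cis/trans distinction.
Only one geometric arrangement is possible.

1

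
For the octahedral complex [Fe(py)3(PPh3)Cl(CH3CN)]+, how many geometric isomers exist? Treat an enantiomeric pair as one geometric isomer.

4

An octahedron has six vertices in three trans pairs; every non-trans pair is cis.
The distinct arrangements are (4 in all): py mer (3 arrangements); py fac (chiral).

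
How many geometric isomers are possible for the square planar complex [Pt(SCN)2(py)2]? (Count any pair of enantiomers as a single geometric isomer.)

2

In a square planar complex each vertex has one trans partner and two cis neighbours.
Systematic placement gives 2 geometric isomers: SCN cis; SCN trans.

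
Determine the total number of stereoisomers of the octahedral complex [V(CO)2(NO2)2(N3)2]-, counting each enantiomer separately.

6

The six octahedral sites form three mutually perpendicular trans pairs.
The distinct arrangements are (5 in all): CO trans, NO2 trans, N3 trans; CO trans, NO2 cis, N3 cis; CO cis, NO2 trans, N3 cis; CO cis, NO2 cis, N3 cis (chiral); CO cis, NO2 cis, N3 trans.
One of these lacks any improper symmetry element and so occurs as an enantiomeric pair, giving 5 + 1 = 6 stereoisomers in total.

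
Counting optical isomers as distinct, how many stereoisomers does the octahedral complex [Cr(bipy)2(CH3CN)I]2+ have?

An octahedron has six vertices in three trans pairs; every non-trans pair is cis.
Each bipy is bidentate and must span two cis positions.
There are 2 geometric isomers: CH3CN and I mutually trans; CH3CN and I mutually cis (chiral).
One of these lacks any improper symmetry element and so occurs as an enantiomeric pair, giving 2 + 1 = 3 stereoisomers in total.

3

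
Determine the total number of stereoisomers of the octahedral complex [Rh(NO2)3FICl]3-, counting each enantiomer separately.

5

The six octahedral sites form three mutually perpendicular trans pairs.
The distinct arrangements are (4 in all): NO2 mer (3 arrangements); NO2 fac (chiral).
One of these lacks any improper symmetry element and so occurs as an enantiomeric pair, giving 4 + 1 = 5 stereoisomers in total.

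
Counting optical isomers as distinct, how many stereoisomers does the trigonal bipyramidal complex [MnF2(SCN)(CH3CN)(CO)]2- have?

10

Placing the ligands in turn and identifying arrangements related by rotation or reflection leaves 7 distinct geometric isomers.
Of these, 3 lack any improper symmetry element and so occur as enantiomeric pairs, giving 7 + 3 = 10 stereoisomers in total.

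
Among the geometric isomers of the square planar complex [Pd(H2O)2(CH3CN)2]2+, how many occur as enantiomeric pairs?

0

A square has two trans pairs of vertices; adjacent vertices are cis.
There are 2 geometric isomers: H2O cis; H2O trans.
Each arrangement has an internal mirror plane or centre of symmetry, so none is chiral.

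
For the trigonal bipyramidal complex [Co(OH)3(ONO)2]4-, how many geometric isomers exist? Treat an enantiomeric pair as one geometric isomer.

3

In a trigonal bipyramid the two axial positions differ from the three equatorial ones.
Systematic placement gives 3 geometric isomers: ONO both equatorial; ONO one axial, one equatorial; ONO both axial.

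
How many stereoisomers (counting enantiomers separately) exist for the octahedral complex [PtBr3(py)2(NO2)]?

3

Working through the distinct placements yields 3 geometric isomers: Br mer, py trans; Br mer, py cis; Br fac, py cis.
Each arrangement has an internal mirror plane or centre of symmetry, so none is chiral.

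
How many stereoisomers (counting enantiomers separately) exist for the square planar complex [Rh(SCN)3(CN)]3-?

In a square planar complex each vertex has one trans partner and two cis neighbours.
Only one geometric arrangement is possible.

1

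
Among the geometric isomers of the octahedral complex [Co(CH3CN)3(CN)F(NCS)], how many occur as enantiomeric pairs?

1

An octahedron has six vertices in three trans pairs; every non-trans pair is cis.
Systematic placement gives 4 geometric isomers: CH3CN mer (3 arrangements); CH3CN fac (chiral).
One of these lacks any improper symmetry element and so occurs as an enantiomeric pair, giving 4 + 1 = 5 stereoisomers in total.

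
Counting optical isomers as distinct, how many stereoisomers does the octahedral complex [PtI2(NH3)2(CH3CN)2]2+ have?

6

The six octahedral sites form three mutually perpendicular trans pairs.
There are 5 geometric isomers: I trans, NH3 trans, CH3CN trans; I cis, NH3 cis, CH3CN trans; I cis, NH3 trans, CH3CN cis; I cis, NH3 cis, CH3CN cis (chiral); I trans, NH3 cis, CH3CN cis.
One of these lacks any improper symmetry element and so occurs as an enantiomeric pair, giving 5 + 1 = 6 stereoisomers in total.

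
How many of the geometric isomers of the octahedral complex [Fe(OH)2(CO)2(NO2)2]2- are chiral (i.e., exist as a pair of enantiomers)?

An octahedron has six vertices in three trans pairs; every non-trans pair is cis.
The distinct arrangements are (5 in all): OH trans, CO trans, NO2 trans; OH cis, CO trans, NO2 cis; OH trans, CO cis, NO2 cis; OH cis, CO cis, NO2 cis (chiral); OH cis, CO cis, NO2 trans.
One of these lacks any improper symmetry element and so occurs as an enantiomeric pair, giving 5 + 1 = 6 stereoisomers in total.

1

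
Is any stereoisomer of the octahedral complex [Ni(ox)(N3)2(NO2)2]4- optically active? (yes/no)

The six octahedral sites form three mutually perpendicular trans pairs.
Each ox is bidentate and must span two cis positions.
Working through the distinct placements yields 3 geometric isomers: N3 trans, NO2 cis; N3 cis, NO2 cis (chiral); N3 cis, NO2 trans.
One of these lacks any improper symmetry element and so occurs as an enantiomeric pair, giving 3 + 1 = 4 stereoisomers in total.

yes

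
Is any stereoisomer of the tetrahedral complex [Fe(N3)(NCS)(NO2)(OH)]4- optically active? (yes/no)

yes

In a tetrahedral complex all four positions are equivalent and every pair of ligands is adjacent — there is no cis/trans distinction.
Only one geometric arrangement is possible; it has no improper symmetry element, so it exists as a pair of enantiomers (2 stereoisomers).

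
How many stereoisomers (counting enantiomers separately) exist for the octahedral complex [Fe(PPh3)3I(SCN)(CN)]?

5

An octahedron has six vertices in three trans pairs; every non-trans pair is cis.
The distinct arrangements are (4 in all): PPh3 mer (3 arrangements); PPh3 fac (chiral).
One of these lacks any improper symmetry element and so occurs as an enantiomeric pair, giving 4 + 1 = 5 stereoisomers in total.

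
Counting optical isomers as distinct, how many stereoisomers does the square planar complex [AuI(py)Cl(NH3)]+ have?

In a square planar complex each vertex has one trans partner and two cis neighbours.
The distinct arrangements are (3 in all): (Cl/NH3 trans, I/py trans); (Cl/py trans, I/NH3 trans); (Cl/I trans, NH3/py trans).
Each arrangement has an internal mirror plane or centre of symmetry, so none is chiral.

3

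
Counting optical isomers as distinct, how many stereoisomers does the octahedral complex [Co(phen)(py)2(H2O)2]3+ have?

4

An octahedron has six vertices in three trans pairs; every non-trans pair is cis.
Each phen is bidentate and must span two cis positions.
There are 3 geometric isomers: py cis, H2O trans; py trans, H2O cis; py cis, H2O cis (chiral).
One of these lacks any improper symmetry element and so occurs as an enantiomeric pair, giving 3 + 1 = 4 stereoisomers in total.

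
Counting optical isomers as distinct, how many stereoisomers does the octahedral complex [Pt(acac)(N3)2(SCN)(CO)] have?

6

In an octahedral complex each vertex has one trans partner and four cis neighbours.
Each acac is bidentate and must span two cis positions.
The distinct arrangements are (4 in all): N3 cis (3 arrangements, 2 chiral); N3 trans.
Of these, 2 lack any improper symmetry element and so occur as enantiomeric pairs, giving 4 + 2 = 6 stereoisomers in total.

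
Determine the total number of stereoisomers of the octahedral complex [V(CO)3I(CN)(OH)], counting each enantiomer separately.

An octahedron has six vertices in three trans pairs; every non-trans pair is cis.
Systematic placement gives 4 geometric isomers: CO mer (3 arrangements); CO fac (chiral).
One of these lacks any improper symmetry element and so occurs as an enantiomeric pair, giving 4 + 1 = 5 stereoisomers in total.

5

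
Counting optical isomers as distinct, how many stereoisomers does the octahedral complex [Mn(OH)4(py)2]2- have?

In an octahedral complex each vertex has one trans partner and four cis neighbours.
The distinct arrangements are (2 in all): py trans; py cis.
Each arrangement has an internal mirror plane or centre of symmetry, so none is chiral.

2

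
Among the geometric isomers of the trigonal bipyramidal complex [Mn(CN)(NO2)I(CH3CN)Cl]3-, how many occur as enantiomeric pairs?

A trigonal bipyramid has two axial and three equatorial sites, which are chemically inequivalent.
Placing the ligands in turn and identifying arrangements related by rotation or reflection leaves 10 distinct geometric isomers.
Of these, 10 lack any improper symmetry element and so occur as enantiomeric pairs, giving 10 + 10 = 20 stereoisomers in total.

10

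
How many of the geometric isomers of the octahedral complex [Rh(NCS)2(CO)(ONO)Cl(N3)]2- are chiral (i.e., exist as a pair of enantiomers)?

6

In an octahedral complex each vertex has one trans partner and four cis neighbours.
Exhaustive case analysis gives 9 geometric isomers.
Of these, 6 lack any improper symmetry element and so occur as enantiomeric pairs, giving 9 + 6 = 15 stereoisomers in total.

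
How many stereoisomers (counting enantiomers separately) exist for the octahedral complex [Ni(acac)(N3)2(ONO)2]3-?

The six octahedral sites form three mutually perpendicular trans pairs.
Each acac is bidentate and must span two cis positions.
There are 3 geometric isomers: N3 trans, ONO cis; N3 cis, ONO cis (chiral); N3 cis, ONO trans.
One of these lacks any improper symmetry element and so occurs as an enantiomeric pair, giving 3 + 1 = 4 stereoisomers in total.

4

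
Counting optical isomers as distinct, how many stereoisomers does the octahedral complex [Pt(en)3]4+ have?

2

In an octahedral complex each vertex has one trans partner and four cis neighbours.
Each en is bidentate and must span two cis positions.
Only one geometric arrangement is possible; it has no improper symmetry element, so it exists as a pair of enantiomers (2 stereoisomers).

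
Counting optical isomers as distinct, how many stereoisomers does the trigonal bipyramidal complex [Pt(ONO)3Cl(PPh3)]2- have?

4

A trigonal bipyramid has two axial and three equatorial sites, which are chemically inequivalent.
Systematic placement gives 4 geometric isomers: Cl axial, PPh3 equatorial; Cl axial, PPh3 axial; Cl equatorial, PPh3 equatorial; Cl equatorial, PPh3 axial.
Each arrangement has an internal mirror plane or centre of symmetry, so none is chiral.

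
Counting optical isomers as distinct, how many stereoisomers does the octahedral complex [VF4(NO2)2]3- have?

2

The six octahedral sites form three mutually perpendicular trans pairs.
There are 2 geometric isomers: NO2 trans; NO2 cis.
Each arrangement has an internal mirror plane or centre of symmetry, so none is chiral.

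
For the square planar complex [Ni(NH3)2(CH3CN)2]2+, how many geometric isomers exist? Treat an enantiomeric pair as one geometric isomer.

In a square planar complex each vertex has one trans partner and two cis neighbours.
Working through the distinct placements yields 2 geometric isomers: NH3 cis; NH3 trans.

2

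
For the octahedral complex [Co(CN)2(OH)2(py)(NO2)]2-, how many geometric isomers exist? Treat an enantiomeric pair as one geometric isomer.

6

Systematic placement gives 6 geometric isomers: CN trans, OH cis; CN trans, OH trans; CN cis, OH cis (3 arrangements, 2 chiral); CN cis, OH trans.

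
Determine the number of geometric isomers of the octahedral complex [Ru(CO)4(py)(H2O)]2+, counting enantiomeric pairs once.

2

The six octahedral sites form three mutually perpendicular trans pairs.
There are 2 geometric isomers: py and H2O mutually trans; py and H2O mutually cis.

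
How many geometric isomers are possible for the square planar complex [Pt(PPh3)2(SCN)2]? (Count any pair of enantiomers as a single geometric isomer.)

In a square planar complex each vertex has one trans partner and two cis neighbours.
There are 2 geometric isomers: PPh3 cis; PPh3 trans.

2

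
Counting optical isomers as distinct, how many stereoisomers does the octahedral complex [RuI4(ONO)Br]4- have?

An octahedron has six vertices in three trans pairs; every non-trans pair is cis.
There are 2 geometric isomers: ONO and Br mutually cis; ONO and Br mutually trans.
Each arrangement has an internal mirror plane or centre of symmetry, so none is chiral.

2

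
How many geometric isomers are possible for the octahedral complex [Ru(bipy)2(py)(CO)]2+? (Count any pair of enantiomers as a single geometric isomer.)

The six octahedral sites form three mutually perpendicular trans pairs.
Each bipy is bidentate and must span two cis positions.
The distinct arrangements are (2 in all): py and CO mutually cis (chiral); py and CO mutually trans.

2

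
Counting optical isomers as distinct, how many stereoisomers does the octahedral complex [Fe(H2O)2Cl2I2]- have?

In an octahedral complex each vertex has one trans partner and four cis neighbours.
Working through the distinct placements yields 5 geometric isomers: H2O trans, Cl trans, I trans; H2O cis, Cl trans, I cis; H2O cis, Cl cis, I trans; H2O cis, Cl cis, I cis (chiral); H2O trans, Cl cis, I cis.
One of these lacks any improper symmetry element and so occurs as an enantiomeric pair, giving 5 + 1 = 6 stereoisomers in total.

6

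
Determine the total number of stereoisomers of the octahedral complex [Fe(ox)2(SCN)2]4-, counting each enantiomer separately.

An octahedron has six vertices in three trans pairs; every non-trans pair is cis.
Each ox is bidentate and must span two cis positions.
There are 2 geometric isomers: SCN trans; SCN cis (chiral).
One of these lacks any improper symmetry element and so occurs as an enantiomeric pair, giving 2 + 1 = 3 stereoisomers in total.

3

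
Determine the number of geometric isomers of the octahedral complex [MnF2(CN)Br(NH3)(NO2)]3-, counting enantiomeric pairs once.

9

In an octahedral complex each vertex has one trans partner and four cis neighbours.
Placing the ligands in turn and identifying arrangements related by rotation or reflection leaves 9 distinct geometric isomers.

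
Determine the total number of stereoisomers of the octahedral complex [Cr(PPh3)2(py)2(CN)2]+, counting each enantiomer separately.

Working through the distinct placements yields 5 geometric isomers: PPh3 trans, py trans, CN trans; PPh3 cis, py cis, CN trans; PPh3 cis, py trans, CN cis; PPh3 cis, py cis, CN cis (chiral); PPh3 trans, py cis, CN cis.
One of these lacks any improper symmetry element and so occurs as an enantiomeric pair, giving 5 + 1 = 6 stereoisomers in total.

6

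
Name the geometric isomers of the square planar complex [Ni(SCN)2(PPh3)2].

A square has two trans pairs of vertices; adjacent vertices are cis.
Systematic placement gives 2 geometric isomers: SCN cis; SCN trans.

cis and trans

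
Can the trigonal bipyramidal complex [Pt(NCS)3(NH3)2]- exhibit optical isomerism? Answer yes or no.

no

A trigonal bipyramid has two axial and three equatorial sites, which are chemically inequivalent.
The distinct arrangements are (3 in all): NH3 both equatorial; NH3 one axial, one equatorial; NH3 both axial.
Each arrangement has an internal mirror plane or centre of symmetry, so none is chiral.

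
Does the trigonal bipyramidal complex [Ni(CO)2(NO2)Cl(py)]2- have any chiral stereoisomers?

A trigonal bipyramid has two axial and three equatorial sites, which are chemically inequivalent.
Systematic enumeration (placing each ligand type in turn and discarding arrangements equivalent by rotation or reflection) gives 7 geometric isomers.
Of these, 3 lack any improper symmetry element and so occur as enantiomeric pairs, giving 7 + 3 = 10 stereoisomers in total.

yes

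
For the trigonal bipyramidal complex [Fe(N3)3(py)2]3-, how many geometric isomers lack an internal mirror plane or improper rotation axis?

0

A trigonal bipyramid has two axial and three equatorial sites, which are chemically inequivalent.
The distinct arrangements are (3 in all): py both equatorial; py one axial, one equatorial; py both axial.
Each arrangement has an internal mirror plane or centre of symmetry, so none is chiral.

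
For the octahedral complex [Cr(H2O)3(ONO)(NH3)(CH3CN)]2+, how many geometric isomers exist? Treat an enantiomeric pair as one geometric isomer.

4

An octahedron has six vertices in three trans pairs; every non-trans pair is cis.
The distinct arrangements are (4 in all): H2O mer (3 arrangements); H2O fac (chiral).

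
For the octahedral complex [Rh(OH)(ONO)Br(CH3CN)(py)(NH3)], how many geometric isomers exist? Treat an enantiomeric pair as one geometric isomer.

15

In an octahedral complex each vertex has one trans partner and four cis neighbours.
Systematic enumeration (placing each ligand type in turn and discarding arrangements equivalent by rotation or reflection) gives 15 geometric isomers.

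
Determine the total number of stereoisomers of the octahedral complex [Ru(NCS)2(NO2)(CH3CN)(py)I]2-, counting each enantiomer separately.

The six octahedral sites form three mutually perpendicular trans pairs.
Exhaustive case analysis gives 9 geometric isomers.
Of these, 6 lack any improper symmetry element and so occur as enantiomeric pairs, giving 9 + 6 = 15 stereoisomers in total.

15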